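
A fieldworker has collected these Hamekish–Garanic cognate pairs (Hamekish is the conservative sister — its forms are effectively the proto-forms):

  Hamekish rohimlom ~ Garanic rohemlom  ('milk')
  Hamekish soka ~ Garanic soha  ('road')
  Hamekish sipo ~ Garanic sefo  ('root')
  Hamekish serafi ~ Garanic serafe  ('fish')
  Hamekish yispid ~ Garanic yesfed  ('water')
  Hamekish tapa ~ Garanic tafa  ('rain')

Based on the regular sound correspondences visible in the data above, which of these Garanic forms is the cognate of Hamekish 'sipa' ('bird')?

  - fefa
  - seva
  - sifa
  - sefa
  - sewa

sefa

sipo ~ sefo — Hamekish i corresponds to Garanic e after a consonant, before a labial obstruent.
tapa ~ tafa — Hamekish p corresponds to Garanic f between vowels (before a back vowel).
Applying these to Hamekish 'sipa':
  sipa → sepa   (i→e after a consonant, before a labial obstruent)
  sepa → sefa   (p→f between vowels (before a back vowel))
So the Garanic cognate is 'sefa'.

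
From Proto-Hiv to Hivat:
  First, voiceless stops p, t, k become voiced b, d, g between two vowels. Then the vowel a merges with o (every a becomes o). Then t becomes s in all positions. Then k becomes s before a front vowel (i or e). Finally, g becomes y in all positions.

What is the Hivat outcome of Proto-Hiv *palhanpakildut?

Hivat: *palhanpakildut > palhanpagildut > polhonpogildut > polhonpogildus > polhonpoyildus  (by intervocalic voicing, vowel merger, unconditioned shift, unconditioned shift)

polhonpoyildus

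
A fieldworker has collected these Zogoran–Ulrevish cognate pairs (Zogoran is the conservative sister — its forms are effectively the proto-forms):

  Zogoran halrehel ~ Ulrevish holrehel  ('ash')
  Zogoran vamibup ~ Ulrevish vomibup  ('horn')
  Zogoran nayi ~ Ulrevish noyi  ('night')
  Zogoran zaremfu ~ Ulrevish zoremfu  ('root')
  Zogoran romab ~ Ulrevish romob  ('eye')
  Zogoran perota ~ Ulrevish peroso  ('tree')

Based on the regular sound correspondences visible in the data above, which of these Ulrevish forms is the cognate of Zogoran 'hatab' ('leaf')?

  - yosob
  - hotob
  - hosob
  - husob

halrehel ~ holrehel, nayi ~ noyi — Zogoran a corresponds to Ulrevish o after a consonant, before a consonant other than r, m, n, p, b, f, v.
perota ~ peroso — Zogoran t corresponds to Ulrevish s between vowels (before a back vowel).
romab ~ romob — Zogoran a corresponds to Ulrevish o after a consonant, before a labial obstruent.
Applying these to Zogoran 'hatab':
  hatab → hotab   (a→o after a consonant, before a consonant other than r, m, n, p, b, f, v)
  hotab → hosab   (t→s between vowels (before a back vowel))
  hosab → hosob   (a→o after a consonant, before a labial obstruent)
So the Ulrevish cognate is 'hosob'.

hosob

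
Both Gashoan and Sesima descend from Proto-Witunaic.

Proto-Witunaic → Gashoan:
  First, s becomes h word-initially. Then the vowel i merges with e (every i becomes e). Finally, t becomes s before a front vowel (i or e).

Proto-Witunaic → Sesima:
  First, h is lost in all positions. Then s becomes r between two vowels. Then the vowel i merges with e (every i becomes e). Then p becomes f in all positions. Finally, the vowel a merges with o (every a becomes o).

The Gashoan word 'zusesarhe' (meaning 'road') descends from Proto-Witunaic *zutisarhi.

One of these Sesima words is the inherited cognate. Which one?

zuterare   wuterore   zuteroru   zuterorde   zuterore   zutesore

Sesima: *zutisarhi > zutisari > zutirari > zuterare > zuterore  (by h-loss, rhotacism, vowel merger, vowel merger)

zuterore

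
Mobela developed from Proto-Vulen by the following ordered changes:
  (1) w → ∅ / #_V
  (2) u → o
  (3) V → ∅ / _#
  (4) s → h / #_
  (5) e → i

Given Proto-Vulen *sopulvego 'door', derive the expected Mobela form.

hopolvig

Mobela: start from *sopulvego.
  rule 1: no change — sopulvego
  rule 2 (vowel merger): sopulvego → sopolvego
  rule 3 (apocope): sopolvego → sopolveg
  rule 4 (debuccalisation): sopolveg → hopolveg
  rule 5 (vowel merger): hopolveg → hopolvig
  ⇒ Mobela hopolvig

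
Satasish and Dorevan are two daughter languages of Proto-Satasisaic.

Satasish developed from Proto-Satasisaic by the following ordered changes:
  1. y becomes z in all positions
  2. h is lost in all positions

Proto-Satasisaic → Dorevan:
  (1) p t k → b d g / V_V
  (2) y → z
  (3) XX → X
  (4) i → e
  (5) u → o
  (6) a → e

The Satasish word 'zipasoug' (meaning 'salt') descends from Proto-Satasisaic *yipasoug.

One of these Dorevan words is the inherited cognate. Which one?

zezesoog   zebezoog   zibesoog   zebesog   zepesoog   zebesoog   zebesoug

Dorevan: *yipasoug
  yipasoug → yibasoug   [intervocalic voicing]
  yibasoug → zibasoug   [unconditioned shift]
  zibasoug (rule 3 does not apply)
  zibasoug → zebasoug   [vowel merger]
  zebasoug → zebasoog   [vowel merger]
  zebasoog → zebesoog   [vowel merger]
  giving Dorevan zebesoog.
Only 'zebesoog' matches the regular Dorevan development of *yipasoug.

zebesoog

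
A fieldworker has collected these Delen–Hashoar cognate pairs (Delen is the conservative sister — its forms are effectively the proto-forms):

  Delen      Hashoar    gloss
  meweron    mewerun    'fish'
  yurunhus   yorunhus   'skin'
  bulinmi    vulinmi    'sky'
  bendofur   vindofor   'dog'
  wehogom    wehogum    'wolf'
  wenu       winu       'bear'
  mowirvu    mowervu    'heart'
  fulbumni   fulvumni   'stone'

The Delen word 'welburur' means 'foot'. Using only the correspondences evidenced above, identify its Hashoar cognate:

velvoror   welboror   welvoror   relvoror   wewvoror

welvoror

fulbumni ~ fulvumni — Delen b corresponds to Hashoar v after a consonant, before a back vowel.
yurunhus ~ yorunhus, bendofur ~ vindofor — Delen u corresponds to Hashoar o after a consonant, before r.
Applying these to Delen 'welburur':
  welburur → welvurur   (b→v after a consonant, before a back vowel)
  welvurur → welvorur   (u→o after a consonant, before r)
  welvorur → welvoror   (u→o after a consonant, before r)
So the Hashoar cognate is 'welvoror'.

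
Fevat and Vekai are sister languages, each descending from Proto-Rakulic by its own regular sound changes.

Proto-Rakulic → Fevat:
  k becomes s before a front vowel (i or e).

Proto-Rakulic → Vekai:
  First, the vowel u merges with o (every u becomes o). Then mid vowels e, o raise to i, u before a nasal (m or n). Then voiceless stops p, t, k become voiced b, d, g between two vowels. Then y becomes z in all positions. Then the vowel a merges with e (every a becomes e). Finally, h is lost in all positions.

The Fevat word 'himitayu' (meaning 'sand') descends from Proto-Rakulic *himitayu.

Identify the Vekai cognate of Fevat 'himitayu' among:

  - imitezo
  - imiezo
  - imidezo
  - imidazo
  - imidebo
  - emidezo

imidezo

Vekai: *himitayu > himitayo > himidayo > himidazo > himidezo > imidezo  (by vowel merger, intervocalic voicing, unconditioned shift, vowel merger, h-loss)
Only 'imidezo' matches the regular Vekai development of *himitayu.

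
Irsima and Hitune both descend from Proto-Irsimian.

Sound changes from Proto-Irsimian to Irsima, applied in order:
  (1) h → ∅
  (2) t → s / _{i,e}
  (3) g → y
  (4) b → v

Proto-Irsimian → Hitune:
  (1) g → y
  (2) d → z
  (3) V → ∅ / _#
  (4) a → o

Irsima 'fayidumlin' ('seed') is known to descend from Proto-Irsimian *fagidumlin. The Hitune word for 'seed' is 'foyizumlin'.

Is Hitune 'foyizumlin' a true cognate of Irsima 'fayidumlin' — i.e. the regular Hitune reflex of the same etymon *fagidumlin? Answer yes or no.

yes

Derive the expected Hitune reflex of *fagidumlin:
Hitune: *fagidumlin > fayidumlin > fayizumlin > foyizumlin  (by unconditioned shift, unconditioned shift, vowel merger)
Hitune 'foyizumlin' matches the regular reflex exactly, so the pair is cognate.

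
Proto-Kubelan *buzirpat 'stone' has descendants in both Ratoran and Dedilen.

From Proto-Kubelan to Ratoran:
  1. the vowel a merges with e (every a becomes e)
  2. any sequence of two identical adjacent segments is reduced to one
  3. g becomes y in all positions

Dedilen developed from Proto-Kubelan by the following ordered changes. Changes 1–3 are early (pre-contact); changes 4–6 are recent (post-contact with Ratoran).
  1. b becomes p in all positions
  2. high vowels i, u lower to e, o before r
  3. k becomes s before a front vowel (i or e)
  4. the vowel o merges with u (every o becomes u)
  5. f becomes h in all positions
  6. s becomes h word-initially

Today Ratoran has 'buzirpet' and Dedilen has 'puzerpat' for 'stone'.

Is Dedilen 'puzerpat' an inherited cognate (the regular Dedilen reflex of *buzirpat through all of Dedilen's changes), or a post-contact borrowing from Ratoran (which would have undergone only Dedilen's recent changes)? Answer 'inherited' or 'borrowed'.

inherited

If inherited, *buzirpat would pass through all of Dedilen's changes:
Dedilen: *buzirpat > puzirpat > puzerpat  (by unconditioned shift, pre-rhotic lowering)
If borrowed from Ratoran 'buzirpet' after the early changes, it would undergo only the recent ones:
  rule 4 (vowel merger): no change (buzirpet)
  rule 5 (unconditioned shift): no change (buzirpet)
  rule 6 (debuccalisation): no change (buzirpet)
  ⇒ as a loan: buzirpet
Dedilen 'puzerpat' matches the inherited outcome exactly, so it is an inherited cognate, not a loan.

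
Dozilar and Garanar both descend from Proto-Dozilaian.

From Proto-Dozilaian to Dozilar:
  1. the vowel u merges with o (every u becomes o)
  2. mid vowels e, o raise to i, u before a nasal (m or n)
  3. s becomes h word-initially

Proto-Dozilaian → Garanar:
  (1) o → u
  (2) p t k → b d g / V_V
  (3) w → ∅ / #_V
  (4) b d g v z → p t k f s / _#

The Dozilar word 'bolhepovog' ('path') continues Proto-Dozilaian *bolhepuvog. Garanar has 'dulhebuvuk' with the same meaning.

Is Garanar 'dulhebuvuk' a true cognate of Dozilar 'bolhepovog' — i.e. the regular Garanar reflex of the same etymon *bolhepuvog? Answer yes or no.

no

Derive the expected Garanar reflex of *bolhepuvog:
Garanar: *bolhepuvog
  bolhepuvog → bulhepuvug   [vowel merger]
  bulhepuvug → bulhebuvug   [intervocalic voicing]
  bulhebuvug (rule 3 does not apply)
  bulhebuvug → bulhebuvuk   [final devoicing]
  giving Garanar bulhebuvuk.
The regular Garanar reflex would be 'bulhebuvuk', but the attested form is 'dulhebuvuk'. The correspondence is irregular, so they are not cognates (the Garanar form has a different source).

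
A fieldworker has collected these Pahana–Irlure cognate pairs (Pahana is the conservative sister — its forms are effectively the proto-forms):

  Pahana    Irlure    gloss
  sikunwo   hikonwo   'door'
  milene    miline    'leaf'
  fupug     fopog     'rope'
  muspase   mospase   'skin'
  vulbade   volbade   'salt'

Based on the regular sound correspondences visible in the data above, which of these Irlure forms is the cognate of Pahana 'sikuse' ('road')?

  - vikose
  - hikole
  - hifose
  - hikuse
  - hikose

sikunwo ~ hikonwo — Pahana s corresponds to Irlure h word-initially before a front vowel.
fupug ~ fopog, muspase ~ mospase — Pahana u corresponds to Irlure o after a consonant, before a consonant other than r, m, n, p, b, f, v.
Applying these to Pahana 'sikuse':
  sikuse → hikuse   (s→h word-initially before a front vowel)
  hikuse → hikose   (u→o after a consonant, before a consonant other than r, m, n, p, b, f, v)
So the Irlure cognate is 'hikose'.

hikose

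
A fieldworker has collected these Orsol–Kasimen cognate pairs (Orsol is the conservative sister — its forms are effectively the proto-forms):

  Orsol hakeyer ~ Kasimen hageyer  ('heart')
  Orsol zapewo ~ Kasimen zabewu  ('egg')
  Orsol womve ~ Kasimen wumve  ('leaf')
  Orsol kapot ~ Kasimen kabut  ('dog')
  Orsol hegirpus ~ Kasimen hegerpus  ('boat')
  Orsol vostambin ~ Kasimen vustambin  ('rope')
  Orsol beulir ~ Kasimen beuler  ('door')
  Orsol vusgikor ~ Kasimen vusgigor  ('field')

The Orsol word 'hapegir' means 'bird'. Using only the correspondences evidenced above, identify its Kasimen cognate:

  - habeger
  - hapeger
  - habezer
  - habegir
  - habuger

habeger

zapewo ~ zabewu — Orsol p corresponds to Kasimen b between vowels (before a front vowel).
hegirpus ~ hegerpus, beulir ~ beuler — Orsol i corresponds to Kasimen e after a consonant, before r.
Applying these to Orsol 'hapegir':
  hapegir → habegir   (p→b between vowels (before a front vowel))
  habegir → habeger   (i→e after a consonant, before r)
So the Kasimen cognate is 'habeger'.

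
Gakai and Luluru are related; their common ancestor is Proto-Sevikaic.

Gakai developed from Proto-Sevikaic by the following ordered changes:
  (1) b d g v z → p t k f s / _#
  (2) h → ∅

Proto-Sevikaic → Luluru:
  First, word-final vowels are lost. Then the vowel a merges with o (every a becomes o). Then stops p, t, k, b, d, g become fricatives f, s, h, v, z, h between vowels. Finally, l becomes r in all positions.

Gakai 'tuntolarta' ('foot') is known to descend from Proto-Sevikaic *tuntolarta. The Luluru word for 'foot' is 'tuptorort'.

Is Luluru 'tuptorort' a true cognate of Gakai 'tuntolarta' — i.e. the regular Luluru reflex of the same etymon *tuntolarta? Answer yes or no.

Derive the expected Luluru reflex of *tuntolarta:
Luluru: *tuntolarta > tuntolart > tuntolort > tuntorort  (by apocope, vowel merger, unconditioned shift)
The regular Luluru reflex would be 'tuntorort', but the attested form is 'tuptorort'. The correspondence is irregular, so they are not cognates (the Luluru form has a different source).

no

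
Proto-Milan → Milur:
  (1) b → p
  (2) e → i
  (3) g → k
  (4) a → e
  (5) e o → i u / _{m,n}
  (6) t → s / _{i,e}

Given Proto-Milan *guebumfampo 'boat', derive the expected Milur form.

kuipumfimpo

Milur: start from *guebumfampo.
  rule 1 (unconditioned shift): guebumfampo → guepumfampo
  rule 2 (vowel merger): guepumfampo → guipumfampo
  rule 3 (unconditioned shift): guipumfampo → kuipumfampo
  rule 4 (vowel merger): kuipumfampo → kuipumfempo
  rule 5 (pre-nasal raising): kuipumfempo → kuipumfimpo
  rule 6: no change — kuipumfimpo
  ⇒ Milur kuipumfimpo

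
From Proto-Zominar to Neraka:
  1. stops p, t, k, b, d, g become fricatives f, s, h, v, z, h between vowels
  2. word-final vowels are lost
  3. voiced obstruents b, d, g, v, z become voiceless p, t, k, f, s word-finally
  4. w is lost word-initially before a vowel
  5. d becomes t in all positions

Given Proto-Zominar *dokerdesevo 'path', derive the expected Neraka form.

tohertesef

Neraka: *dokerdesevo > doherdesevo > doherdesev > doherdesef > tohertesef  (by intervocalic lenition, apocope, final devoicing, unconditioned shift)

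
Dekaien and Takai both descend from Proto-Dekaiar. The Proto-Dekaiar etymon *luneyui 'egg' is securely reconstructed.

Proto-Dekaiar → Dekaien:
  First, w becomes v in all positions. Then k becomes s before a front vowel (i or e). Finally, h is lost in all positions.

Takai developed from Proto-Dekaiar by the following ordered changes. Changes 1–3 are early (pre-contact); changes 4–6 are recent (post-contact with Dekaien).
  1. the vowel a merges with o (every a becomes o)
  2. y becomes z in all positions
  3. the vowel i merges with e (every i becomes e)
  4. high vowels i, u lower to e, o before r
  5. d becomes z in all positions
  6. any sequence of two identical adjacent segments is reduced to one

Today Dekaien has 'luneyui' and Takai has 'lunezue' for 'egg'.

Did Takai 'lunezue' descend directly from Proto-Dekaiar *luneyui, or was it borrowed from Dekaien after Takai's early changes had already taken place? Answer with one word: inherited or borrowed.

If inherited, *luneyui would pass through all of Takai's changes:
Takai: *luneyui
  luneyui (rule 1 does not apply)
  luneyui → lunezui   [unconditioned shift]
  lunezui → lunezue   [vowel merger]
  lunezue (rule 4 does not apply)
  lunezue (rule 5 does not apply)
  lunezue (rule 6 does not apply)
  giving Takai lunezue.
If borrowed from Dekaien 'luneyui' after the early changes, it would undergo only the recent ones:
  rule 4 (pre-rhotic lowering): no change (luneyui)
  rule 5 (unconditioned shift): no change (luneyui)
  rule 6 (degemination): no change (luneyui)
  ⇒ as a loan: luneyui
Takai 'lunezue' matches the inherited outcome exactly, so it is an inherited cognate, not a loan.

inherited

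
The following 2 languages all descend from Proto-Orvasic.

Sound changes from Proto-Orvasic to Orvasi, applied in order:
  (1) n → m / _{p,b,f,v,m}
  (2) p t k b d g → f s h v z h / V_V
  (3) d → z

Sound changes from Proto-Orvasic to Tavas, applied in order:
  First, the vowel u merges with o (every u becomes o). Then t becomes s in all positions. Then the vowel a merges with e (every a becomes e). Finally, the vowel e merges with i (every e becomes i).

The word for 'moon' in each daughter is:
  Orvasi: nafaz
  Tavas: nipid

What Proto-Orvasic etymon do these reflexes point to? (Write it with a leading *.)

Position 5: Orvasi has z, Tavas has d. Tavas preserves d here (none of its changes turn any other segment into d), so the proto-segment is *d.
Position 2: Orvasi has a, Tavas has i. Orvasi preserves a here (none of its changes turn any other segment into a), so the proto-segment is *a.
Continuing position by position gives *napad; check it forward:
Orvasi: start from *napad.
  rule 1: no change — napad
  rule 2 (intervocalic lenition): napad → nafad
  rule 3 (unconditioned shift): nafad → nafaz
  ⇒ Orvasi nafaz
Tavas: *napad
  napad (rule 1 does not apply)
  napad (rule 2 does not apply)
  napad → neped   [vowel merger]
  neped → nipid   [vowel merger]
  giving Tavas nipid.
*napad is the unique common source.

*napad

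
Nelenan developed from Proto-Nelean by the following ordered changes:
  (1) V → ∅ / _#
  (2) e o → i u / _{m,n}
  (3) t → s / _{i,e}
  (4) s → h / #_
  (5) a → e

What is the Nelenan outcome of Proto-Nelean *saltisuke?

Nelenan: *saltisuke
  saltisuke → saltisuk   [apocope]
  saltisuk (rule 2 does not apply)
  saltisuk → salsisuk   [palatalisation]
  salsisuk → halsisuk   [debuccalisation]
  halsisuk → helsisuk   [vowel merger]
  giving Nelenan helsisuk.

helsisuk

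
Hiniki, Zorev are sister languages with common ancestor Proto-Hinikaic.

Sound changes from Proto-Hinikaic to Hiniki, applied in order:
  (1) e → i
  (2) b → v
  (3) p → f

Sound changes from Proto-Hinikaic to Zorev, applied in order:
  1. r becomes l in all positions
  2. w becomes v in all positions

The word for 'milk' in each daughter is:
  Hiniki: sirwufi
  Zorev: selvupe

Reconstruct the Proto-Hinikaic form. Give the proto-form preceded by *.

Position 4: Hiniki has w, Zorev has v. Hiniki preserves w here (none of its changes turn any other segment into w), so the proto-segment is *w.
Position 7: Hiniki has i, Zorev has e. Zorev preserves e here (none of its changes turn any other segment into e), so the proto-segment is *e.
Verify the candidate proto-form against each daughter:
Hiniki: *serwupe > sirwupi > sirwufi  (by vowel merger, unconditioned shift)
Zorev: *serwupe
  serwupe → selwupe   [unconditioned shift]
  selwupe → selvupe   [unconditioned shift]
  giving Zorev selvupe.
*serwupe is the unique common source.

*serwupe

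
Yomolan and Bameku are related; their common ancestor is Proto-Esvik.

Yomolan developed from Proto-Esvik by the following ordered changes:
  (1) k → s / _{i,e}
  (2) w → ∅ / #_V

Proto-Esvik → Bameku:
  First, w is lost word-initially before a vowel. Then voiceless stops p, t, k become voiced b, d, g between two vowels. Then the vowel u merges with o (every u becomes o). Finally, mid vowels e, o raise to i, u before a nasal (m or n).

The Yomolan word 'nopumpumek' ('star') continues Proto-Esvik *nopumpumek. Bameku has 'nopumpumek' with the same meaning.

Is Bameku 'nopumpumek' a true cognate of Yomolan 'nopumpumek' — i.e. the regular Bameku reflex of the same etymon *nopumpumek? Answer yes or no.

Derive the expected Bameku reflex of *nopumpumek:
Bameku: start from *nopumpumek.
  rule 1: no change — nopumpumek
  rule 2 (intervocalic voicing): nopumpumek → nobumpumek
  rule 3 (vowel merger): nobumpumek → nobompomek
  rule 4 (pre-nasal raising): nobompomek → nobumpumek
  ⇒ Bameku nobumpumek
The regular Bameku reflex would be 'nobumpumek', but the attested form is 'nopumpumek'. The correspondence is irregular, so they are not cognates (the Bameku form has a different source).

no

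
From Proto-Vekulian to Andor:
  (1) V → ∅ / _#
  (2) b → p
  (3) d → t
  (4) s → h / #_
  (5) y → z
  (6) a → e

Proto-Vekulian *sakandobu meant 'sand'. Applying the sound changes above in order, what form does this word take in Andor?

hekentop

Andor: start from *sakandobu.
  rule 1 (apocope): sakandobu → sakandob
  rule 2 (unconditioned shift): sakandob → sakandop
  rule 3 (unconditioned shift): sakandop → sakantop
  rule 4 (debuccalisation): sakantop → hakantop
  rule 5: no change — hakantop
  rule 6 (vowel merger): hakantop → hekentop
  ⇒ Andor hekentop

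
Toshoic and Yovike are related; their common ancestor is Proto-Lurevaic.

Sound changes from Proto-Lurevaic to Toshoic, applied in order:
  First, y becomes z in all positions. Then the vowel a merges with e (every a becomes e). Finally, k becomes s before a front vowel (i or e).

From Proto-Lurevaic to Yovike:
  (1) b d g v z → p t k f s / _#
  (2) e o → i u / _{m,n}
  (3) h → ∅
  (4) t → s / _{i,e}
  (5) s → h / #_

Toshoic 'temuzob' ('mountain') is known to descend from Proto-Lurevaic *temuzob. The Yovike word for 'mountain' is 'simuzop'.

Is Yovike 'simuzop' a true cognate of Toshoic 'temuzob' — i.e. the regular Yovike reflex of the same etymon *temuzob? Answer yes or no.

Derive the expected Yovike reflex of *temuzob:
Yovike: *temuzob
  temuzob → temuzop   [final devoicing]
  temuzop → timuzop   [pre-nasal raising]
  timuzop (rule 3 does not apply)
  timuzop → simuzop   [palatalisation]
  simuzop → himuzop   [debuccalisation]
  giving Yovike himuzop.
The regular Yovike reflex would be 'himuzop', but the attested form is 'simuzop'. The correspondence is irregular, so they are not cognates (the Yovike form has a different source).

no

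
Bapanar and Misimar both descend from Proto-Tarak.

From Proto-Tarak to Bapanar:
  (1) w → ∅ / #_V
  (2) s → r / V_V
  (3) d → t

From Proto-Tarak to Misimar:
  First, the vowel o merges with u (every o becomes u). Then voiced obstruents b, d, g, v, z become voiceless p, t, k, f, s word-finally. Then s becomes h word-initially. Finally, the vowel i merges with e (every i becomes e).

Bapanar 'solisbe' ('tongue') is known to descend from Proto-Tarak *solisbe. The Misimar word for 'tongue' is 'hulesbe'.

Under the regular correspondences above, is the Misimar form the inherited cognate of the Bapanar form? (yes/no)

Derive the expected Misimar reflex of *solisbe:
Misimar: *solisbe
  solisbe → sulisbe   [vowel merger]
  sulisbe (rule 2 does not apply)
  sulisbe → hulisbe   [debuccalisation]
  hulisbe → hulesbe   [vowel merger]
  giving Misimar hulesbe.
Misimar 'hulesbe' matches the regular reflex exactly, so the pair is cognate.

yes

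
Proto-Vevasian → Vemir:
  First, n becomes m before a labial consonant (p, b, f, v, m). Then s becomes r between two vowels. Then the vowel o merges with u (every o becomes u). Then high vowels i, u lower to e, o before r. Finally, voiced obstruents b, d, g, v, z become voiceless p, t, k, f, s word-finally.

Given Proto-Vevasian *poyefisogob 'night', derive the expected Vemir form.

puyeferugup

Vemir: start from *poyefisogob.
  rule 1: no change — poyefisogob
  rule 2 (rhotacism): poyefisogob → poyefirogob
  rule 3 (vowel merger): poyefirogob → puyefirugub
  rule 4 (pre-rhotic lowering): puyefirugub → puyeferugub
  rule 5 (final devoicing): puyeferugub → puyeferugup
  ⇒ Vemir puyeferugup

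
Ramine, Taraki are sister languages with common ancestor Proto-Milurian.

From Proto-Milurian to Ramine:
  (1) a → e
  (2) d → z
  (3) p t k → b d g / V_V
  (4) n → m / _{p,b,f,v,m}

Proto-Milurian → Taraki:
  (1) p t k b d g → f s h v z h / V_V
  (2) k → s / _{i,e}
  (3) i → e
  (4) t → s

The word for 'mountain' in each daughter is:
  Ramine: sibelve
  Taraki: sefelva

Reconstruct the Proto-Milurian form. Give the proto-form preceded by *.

*sipelva

Position 3: Ramine has b, Taraki has f. Taking the neighbouring segments as reconstructed: Ramine b could go back to *p or *b; Taraki f could go back to *p or *f — the one source consistent with every daughter is *p.
Position 2: Ramine has i, Taraki has e. Ramine preserves i here (none of its changes turn any other segment into i), so the proto-segment is *i.
Position 7: Ramine has e, Taraki has a. Taraki preserves a here (none of its changes turn any other segment into a), so the proto-segment is *a.
This points to *sipelva. Verify forward in each daughter:
Ramine: *sipelva
  sipelva → sipelve   [vowel merger]
  sipelve (rule 2 does not apply)
  sipelve → sibelve   [intervocalic voicing]
  sibelve (rule 4 does not apply)
  giving Ramine sibelve.
Taraki: *sipelva
  sipelva → sifelva   [intervocalic lenition]
  sifelva (rule 2 does not apply)
  sifelva → sefelva   [vowel merger]
  sefelva (rule 4 does not apply)
  giving Taraki sefelva.
*sipelva is the unique common source.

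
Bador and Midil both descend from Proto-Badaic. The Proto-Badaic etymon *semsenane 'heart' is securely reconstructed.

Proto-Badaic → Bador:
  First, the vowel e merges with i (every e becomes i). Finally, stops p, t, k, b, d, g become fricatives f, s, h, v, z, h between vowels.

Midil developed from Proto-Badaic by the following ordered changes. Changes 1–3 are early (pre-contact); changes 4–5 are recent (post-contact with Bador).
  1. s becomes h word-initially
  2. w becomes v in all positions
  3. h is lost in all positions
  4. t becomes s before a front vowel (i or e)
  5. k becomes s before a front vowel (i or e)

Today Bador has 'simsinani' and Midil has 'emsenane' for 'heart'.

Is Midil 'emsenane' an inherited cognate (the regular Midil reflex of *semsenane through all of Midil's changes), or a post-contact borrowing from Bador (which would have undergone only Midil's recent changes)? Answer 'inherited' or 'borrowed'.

If inherited, *semsenane would pass through all of Midil's changes:
Midil: *semsenane
  semsenane → hemsenane   [debuccalisation]
  hemsenane (rule 2 does not apply)
  hemsenane → emsenane   [h-loss]
  emsenane (rule 4 does not apply)
  emsenane (rule 5 does not apply)
  giving Midil emsenane.
If borrowed from Bador 'simsinani' after the early changes, it would undergo only the recent ones:
  rule 4 (palatalisation): no change (simsinani)
  rule 5 (palatalisation): no change (simsinani)
  ⇒ as a loan: simsinani
Midil 'emsenane' matches the inherited outcome exactly, so it is an inherited cognate, not a loan.

inherited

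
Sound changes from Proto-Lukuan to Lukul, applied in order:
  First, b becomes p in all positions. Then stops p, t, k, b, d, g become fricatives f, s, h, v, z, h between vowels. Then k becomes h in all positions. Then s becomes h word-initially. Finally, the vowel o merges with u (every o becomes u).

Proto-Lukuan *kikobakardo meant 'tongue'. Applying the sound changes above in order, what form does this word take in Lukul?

hihufahardu

Lukul: start from *kikobakardo.
  rule 1 (unconditioned shift): kikobakardo → kikopakardo
  rule 2 (intervocalic lenition): kikopakardo → kihofahardo
  rule 3 (unconditioned shift): kihofahardo → hihofahardo
  rule 4: no change — hihofahardo
  rule 5 (vowel merger): hihofahardo → hihufahardu
  ⇒ Lukul hihufahardu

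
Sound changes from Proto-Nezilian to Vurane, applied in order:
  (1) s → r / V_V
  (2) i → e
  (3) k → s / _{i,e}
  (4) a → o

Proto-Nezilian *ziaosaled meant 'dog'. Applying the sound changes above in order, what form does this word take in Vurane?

zeooroled

Vurane: *ziaosaled
  ziaosaled → ziaoraled   [rhotacism]
  ziaoraled → zeaoraled   [vowel merger]
  zeaoraled (rule 3 does not apply)
  zeaoraled → zeooroled   [vowel merger]
  giving Vurane zeooroled.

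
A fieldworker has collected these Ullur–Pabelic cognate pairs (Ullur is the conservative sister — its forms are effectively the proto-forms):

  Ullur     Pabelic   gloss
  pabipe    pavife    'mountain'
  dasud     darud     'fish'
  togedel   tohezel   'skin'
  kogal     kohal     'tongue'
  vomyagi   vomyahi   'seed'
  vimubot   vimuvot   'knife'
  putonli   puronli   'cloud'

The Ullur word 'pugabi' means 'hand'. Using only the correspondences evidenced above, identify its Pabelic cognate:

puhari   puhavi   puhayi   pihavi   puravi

puhavi

kogal ~ kohal — Ullur g corresponds to Pabelic h between vowels (before a back vowel).
pabipe ~ pavife — Ullur b corresponds to Pabelic v between vowels (before a front vowel).
Applying these to Ullur 'pugabi':
  pugabi → puhabi   (g→h between vowels (before a back vowel))
  puhabi → puhavi   (b→v between vowels (before a front vowel))
So the Pabelic cognate is 'puhavi'.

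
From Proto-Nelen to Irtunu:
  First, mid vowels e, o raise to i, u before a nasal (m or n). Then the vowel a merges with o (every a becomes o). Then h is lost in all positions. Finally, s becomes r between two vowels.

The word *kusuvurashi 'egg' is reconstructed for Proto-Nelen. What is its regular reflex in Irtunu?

Irtunu: *kusuvurashi > kusuvuroshi > kusuvurosi > kuruvurori  (by vowel merger, h-loss, rhotacism)

kuruvurori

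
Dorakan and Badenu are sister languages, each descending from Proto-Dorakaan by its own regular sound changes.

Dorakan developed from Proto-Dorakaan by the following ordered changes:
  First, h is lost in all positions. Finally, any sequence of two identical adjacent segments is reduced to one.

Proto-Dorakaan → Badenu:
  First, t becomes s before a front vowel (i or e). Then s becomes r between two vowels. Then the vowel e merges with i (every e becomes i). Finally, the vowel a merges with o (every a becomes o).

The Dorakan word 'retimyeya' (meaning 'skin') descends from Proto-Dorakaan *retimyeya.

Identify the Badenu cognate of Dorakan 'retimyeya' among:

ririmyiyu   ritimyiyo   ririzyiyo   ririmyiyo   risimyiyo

Badenu: start from *retimyeya.
  rule 1 (palatalisation): retimyeya → resimyeya
  rule 2 (rhotacism): resimyeya → rerimyeya
  rule 3 (vowel merger): rerimyeya → ririmyiya
  rule 4 (vowel merger): ririmyiya → ririmyiyo
  ⇒ Badenu ririmyiyo
Among the options, 'ririmyiyo' alone shows every Badenu change applied in order.

ririmyiyo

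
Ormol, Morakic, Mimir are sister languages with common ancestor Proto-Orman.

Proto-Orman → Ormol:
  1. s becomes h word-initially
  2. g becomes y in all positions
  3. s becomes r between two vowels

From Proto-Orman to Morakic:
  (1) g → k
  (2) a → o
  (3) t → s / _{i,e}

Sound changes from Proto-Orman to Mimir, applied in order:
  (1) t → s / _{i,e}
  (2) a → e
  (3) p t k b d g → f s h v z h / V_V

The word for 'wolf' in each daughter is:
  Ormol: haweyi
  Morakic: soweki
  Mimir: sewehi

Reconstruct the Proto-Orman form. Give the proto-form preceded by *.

*sawegi

Position 5: Ormol has y, Morakic has k, Mimir has h. Taking the neighbouring segments as reconstructed: Ormol y could go back to *g or *y; Morakic k could go back to *k or *g; Mimir h could go back to *k or *g or *h — the one source consistent with every daughter is *g.
Position 1: Ormol has h, Morakic has s, Mimir has s. Taking the neighbouring segments as reconstructed: Ormol h could go back to *s or *h; Morakic s can only go back to *s; Mimir s can only go back to *s — the one source consistent with every daughter is *s.
Position 2: Ormol has a, Morakic has o, Mimir has e. Ormol preserves a here (none of its changes turn any other segment into a), so the proto-segment is *a.
The remaining positions agree across the daughters. Check the candidate against every language:
Ormol: *sawegi
  sawegi → hawegi   [debuccalisation]
  hawegi → haweyi   [unconditioned shift]
  haweyi (rule 3 does not apply)
  giving Ormol haweyi.
Morakic: start from *sawegi.
  rule 1 (unconditioned shift): sawegi → saweki
  rule 2 (vowel merger): saweki → soweki
  rule 3: no change — soweki
  ⇒ Morakic soweki
Mimir: *sawegi > sewegi > sewehi  (by vowel merger, intervocalic lenition)
No other proto-form is consistent with every reflex, so the reconstruction is *sawegi.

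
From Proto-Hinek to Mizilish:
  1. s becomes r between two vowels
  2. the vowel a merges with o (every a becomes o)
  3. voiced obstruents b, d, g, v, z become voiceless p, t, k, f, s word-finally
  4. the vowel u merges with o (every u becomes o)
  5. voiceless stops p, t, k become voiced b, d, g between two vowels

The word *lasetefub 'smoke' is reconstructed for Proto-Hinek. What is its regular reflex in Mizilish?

Mizilish: *lasetefub > laretefub > loretefub > loretefup > loretefop > loredefop  (by rhotacism, vowel merger, final devoicing, vowel merger, intervocalic voicing)

loredefop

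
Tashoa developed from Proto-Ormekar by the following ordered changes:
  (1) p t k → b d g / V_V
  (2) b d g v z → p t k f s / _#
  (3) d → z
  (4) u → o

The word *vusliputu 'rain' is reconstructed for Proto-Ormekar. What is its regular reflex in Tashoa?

voslibozo

Tashoa: *vusliputu
  vusliputu → vuslibudu   [intervocalic voicing]
  vuslibudu (rule 2 does not apply)
  vuslibudu → vuslibuzu   [unconditioned shift]
  vuslibuzu → voslibozo   [vowel merger]
  giving Tashoa voslibozo.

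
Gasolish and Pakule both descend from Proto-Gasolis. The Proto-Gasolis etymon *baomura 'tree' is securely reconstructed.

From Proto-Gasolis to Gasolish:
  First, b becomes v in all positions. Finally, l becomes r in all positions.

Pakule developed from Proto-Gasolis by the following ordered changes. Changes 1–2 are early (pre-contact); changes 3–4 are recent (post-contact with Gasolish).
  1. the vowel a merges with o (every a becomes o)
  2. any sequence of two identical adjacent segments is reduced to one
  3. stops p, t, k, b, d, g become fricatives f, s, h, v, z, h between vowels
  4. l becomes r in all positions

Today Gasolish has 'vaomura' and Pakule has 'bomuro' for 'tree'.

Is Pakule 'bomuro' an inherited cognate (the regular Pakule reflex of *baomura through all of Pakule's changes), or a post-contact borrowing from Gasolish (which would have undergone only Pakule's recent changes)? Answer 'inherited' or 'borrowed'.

inherited

If inherited, *baomura would pass through all of Pakule's changes:
Pakule: start from *baomura.
  rule 1 (vowel merger): baomura → boomuro
  rule 2 (degemination): boomuro → bomuro
  rule 3: no change — bomuro
  rule 4: no change — bomuro
  ⇒ Pakule bomuro
If borrowed from Gasolish 'vaomura' after the early changes, it would undergo only the recent ones:
  rule 3 (intervocalic lenition): no change (vaomura)
  rule 4 (unconditioned shift): no change (vaomura)
  ⇒ as a loan: vaomura
Pakule 'bomuro' matches the inherited outcome exactly, so it is an inherited cognate, not a loan.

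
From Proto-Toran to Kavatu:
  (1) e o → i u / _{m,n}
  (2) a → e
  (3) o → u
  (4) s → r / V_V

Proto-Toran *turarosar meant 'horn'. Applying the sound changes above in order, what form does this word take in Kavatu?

Kavatu: *turarosar
  turarosar (rule 1 does not apply)
  turarosar → tureroser   [vowel merger]
  tureroser → tureruser   [vowel merger]
  tureruser → turerurer   [rhotacism]
  giving Kavatu turerurer.

turerurer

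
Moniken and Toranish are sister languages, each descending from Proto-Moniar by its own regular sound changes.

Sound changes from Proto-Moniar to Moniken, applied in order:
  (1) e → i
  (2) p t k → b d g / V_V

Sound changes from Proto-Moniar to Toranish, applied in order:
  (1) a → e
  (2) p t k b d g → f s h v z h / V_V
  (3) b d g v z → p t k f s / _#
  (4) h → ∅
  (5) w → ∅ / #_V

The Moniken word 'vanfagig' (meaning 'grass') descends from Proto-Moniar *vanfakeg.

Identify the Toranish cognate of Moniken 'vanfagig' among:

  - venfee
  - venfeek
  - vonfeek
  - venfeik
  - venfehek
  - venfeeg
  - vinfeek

venfeek

Toranish: *vanfakeg > venfekeg > venfeheg > venfehek > venfeek  (by vowel merger, intervocalic lenition, final devoicing, h-loss)
Among the options, 'venfeek' alone shows every Toranish change applied in order.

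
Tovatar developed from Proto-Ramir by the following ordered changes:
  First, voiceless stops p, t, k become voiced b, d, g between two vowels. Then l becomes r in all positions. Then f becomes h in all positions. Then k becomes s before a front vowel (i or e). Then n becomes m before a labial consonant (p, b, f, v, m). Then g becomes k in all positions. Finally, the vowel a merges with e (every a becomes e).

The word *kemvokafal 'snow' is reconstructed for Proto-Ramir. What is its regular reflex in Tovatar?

semvokeher

Tovatar: *kemvokafal > kemvogafal > kemvogafar > kemvogahar > semvogahar > semvokahar > semvokeher  (by intervocalic voicing, unconditioned shift, unconditioned shift, palatalisation, unconditioned shift, vowel merger)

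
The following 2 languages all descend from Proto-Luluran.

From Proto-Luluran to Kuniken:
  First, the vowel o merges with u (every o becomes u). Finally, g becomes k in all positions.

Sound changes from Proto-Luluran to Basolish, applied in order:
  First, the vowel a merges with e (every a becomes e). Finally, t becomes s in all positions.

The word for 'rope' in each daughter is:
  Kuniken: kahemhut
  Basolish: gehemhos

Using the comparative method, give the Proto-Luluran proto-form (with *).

*gahemhot

Position 1: Kuniken has k, Basolish has g. Basolish preserves g here (none of its changes turn any other segment into g), so the proto-segment is *g.
Position 8: Kuniken has t, Basolish has s. Kuniken preserves t here (none of its changes turn any other segment into t), so the proto-segment is *t.
This points to *gahemhot. Verify forward in each daughter:
Kuniken: start from *gahemhot.
  rule 1 (vowel merger): gahemhot → gahemhut
  rule 2 (unconditioned shift): gahemhut → kahemhut
  ⇒ Kuniken kahemhut
Basolish: start from *gahemhot.
  rule 1 (vowel merger): gahemhot → gehemhot
  rule 2 (unconditioned shift): gehemhot → gehemhos
  ⇒ Basolish gehemhos
*gahemhot is the unique common source.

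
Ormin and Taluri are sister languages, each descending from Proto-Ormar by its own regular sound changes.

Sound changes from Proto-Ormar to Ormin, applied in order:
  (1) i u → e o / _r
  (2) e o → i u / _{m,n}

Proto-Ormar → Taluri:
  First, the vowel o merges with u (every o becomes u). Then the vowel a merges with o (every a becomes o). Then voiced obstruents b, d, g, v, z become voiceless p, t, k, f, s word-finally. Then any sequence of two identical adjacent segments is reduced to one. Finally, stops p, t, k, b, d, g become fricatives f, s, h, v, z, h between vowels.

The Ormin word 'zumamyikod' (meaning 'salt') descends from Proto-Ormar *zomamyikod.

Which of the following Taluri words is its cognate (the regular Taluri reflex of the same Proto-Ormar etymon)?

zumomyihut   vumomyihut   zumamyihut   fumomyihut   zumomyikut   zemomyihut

Taluri: start from *zomamyikod.
  rule 1 (vowel merger): zomamyikod → zumamyikud
  rule 2 (vowel merger): zumamyikud → zumomyikud
  rule 3 (final devoicing): zumomyikud → zumomyikut
  rule 4: no change — zumomyikut
  rule 5 (intervocalic lenition): zumomyikut → zumomyihut
  ⇒ Taluri zumomyihut
Among the options, 'zumomyihut' alone shows every Taluri change applied in order.

zumomyihut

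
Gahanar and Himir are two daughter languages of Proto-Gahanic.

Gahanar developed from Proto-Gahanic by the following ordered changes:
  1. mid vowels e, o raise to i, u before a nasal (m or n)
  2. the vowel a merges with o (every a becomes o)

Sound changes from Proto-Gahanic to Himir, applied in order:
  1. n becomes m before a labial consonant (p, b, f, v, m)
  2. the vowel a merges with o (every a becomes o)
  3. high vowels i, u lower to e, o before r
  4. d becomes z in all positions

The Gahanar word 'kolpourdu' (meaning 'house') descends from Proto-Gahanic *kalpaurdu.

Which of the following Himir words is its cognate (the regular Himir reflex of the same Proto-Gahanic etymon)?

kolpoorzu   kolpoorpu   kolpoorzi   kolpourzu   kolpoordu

Himir: *kalpaurdu
  kalpaurdu (rule 1 does not apply)
  kalpaurdu → kolpourdu   [vowel merger]
  kolpourdu → kolpoordu   [pre-rhotic lowering]
  kolpoordu → kolpoorzu   [unconditioned shift]
  giving Himir kolpoorzu.
Only 'kolpoorzu' matches the regular Himir development of *kalpaurdu.

kolpoorzu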